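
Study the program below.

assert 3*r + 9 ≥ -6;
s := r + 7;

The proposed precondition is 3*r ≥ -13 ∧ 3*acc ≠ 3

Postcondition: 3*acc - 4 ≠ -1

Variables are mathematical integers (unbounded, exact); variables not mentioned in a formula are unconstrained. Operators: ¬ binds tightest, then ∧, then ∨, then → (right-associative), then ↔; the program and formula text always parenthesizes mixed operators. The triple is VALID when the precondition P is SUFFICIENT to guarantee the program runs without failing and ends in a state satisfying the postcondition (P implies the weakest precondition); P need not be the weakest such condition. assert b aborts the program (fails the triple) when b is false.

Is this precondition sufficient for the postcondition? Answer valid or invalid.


Working backward. After the program, the postcondition 3*acc - 4 ≠ -1 must hold; in canonical form it is 3*acc ≠ 3.
Before s := r + 7: 3*acc ≠ 3
Before assert 3*r + 9 ≥ -6: 3*r ≥ -15 ∧ 3*acc ≠ 3
The weakest precondition is 3*r ≥ -15 ∧ 3*acc ≠ 3.
Check whether 3*r ≥ -13 ∧ 3*acc ≠ 3 implies it.
Every state satisfying the precondition satisfies the weakest precondition: the implication holds.
Answer: valid


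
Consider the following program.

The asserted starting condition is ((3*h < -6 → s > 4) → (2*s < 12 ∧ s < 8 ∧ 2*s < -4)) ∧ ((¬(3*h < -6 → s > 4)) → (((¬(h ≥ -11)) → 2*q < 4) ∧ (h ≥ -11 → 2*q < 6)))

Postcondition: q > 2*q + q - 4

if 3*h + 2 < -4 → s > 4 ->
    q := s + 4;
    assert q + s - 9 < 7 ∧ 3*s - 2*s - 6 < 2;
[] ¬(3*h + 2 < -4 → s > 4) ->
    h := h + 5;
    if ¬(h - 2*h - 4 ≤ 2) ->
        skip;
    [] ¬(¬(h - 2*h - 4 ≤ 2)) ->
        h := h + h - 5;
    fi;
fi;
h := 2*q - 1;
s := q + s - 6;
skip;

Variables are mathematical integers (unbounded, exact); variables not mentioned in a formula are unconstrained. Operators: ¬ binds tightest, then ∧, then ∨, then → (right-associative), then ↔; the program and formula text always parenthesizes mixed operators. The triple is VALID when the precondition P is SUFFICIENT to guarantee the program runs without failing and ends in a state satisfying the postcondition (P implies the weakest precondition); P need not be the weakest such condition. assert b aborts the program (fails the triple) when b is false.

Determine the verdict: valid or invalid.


Working backward. After the program, the postcondition q > 2*q + q - 4 must hold; in canonical form it is 2*q < 4.
Before skip: 2*q < 4
Before s := q + s - 6: 2*q < 4
Before h := 2*q - 1: 2*q < 4
Then branch requires 2*s < 12 ∧ s < 8 ∧ 2*s < -4; else branch requires ((¬(h ≥ -11)) → 2*q < 4) ∧ (h ≥ -11 → 2*q < 4).
Before the if: ((3*h < -6 → s > 4) → (2*s < 12 ∧ s < 8 ∧ 2*s < -4)) ∧ ((¬(3*h < -6 → s > 4)) → (((¬(h ≥ -11)) → 2*q < 4) ∧ (h ≥ -11 → 2*q < 4)))
The weakest precondition is ((3*h < -6 → s > 4) → (2*s < 12 ∧ s < 8 ∧ 2*s < -4)) ∧ ((¬(3*h < -6 → s > 4)) → (((¬(h ≥ -11)) → 2*q < 4) ∧ (h ≥ -11 → 2*q < 4))).
Check whether ((3*h < -6 → s > 4) → (2*s < 12 ∧ s < 8 ∧ 2*s < -4)) ∧ ((¬(3*h < -6 → s > 4)) → (((¬(h ≥ -11)) → 2*q < 4) ∧ (h ≥ -11 → 2*q < 6))) implies it.
Countermodel: at the initial state h = -11, q = 2, s = 4, the precondition holds but the weakest precondition fails.
Answer: invalid


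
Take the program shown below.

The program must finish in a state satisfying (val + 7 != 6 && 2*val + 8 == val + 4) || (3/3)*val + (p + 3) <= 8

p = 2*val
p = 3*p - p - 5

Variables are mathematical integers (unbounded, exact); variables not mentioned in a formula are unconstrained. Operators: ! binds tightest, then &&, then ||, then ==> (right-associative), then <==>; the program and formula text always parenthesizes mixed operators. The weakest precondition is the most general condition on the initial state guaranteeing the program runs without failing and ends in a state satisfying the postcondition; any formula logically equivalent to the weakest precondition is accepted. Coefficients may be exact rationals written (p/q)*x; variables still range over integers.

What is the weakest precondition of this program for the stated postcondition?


Working backward. After the program, the postcondition (val + 7 != 6 && 2*val + 8 == val + 4) || (3/3)*val + (p + 3) <= 8 must hold; in canonical form it is (val != -1 && val == -4) || p + val <= 5.
Before p := 3*p - p - 5: (val != -1 && val == -4) || 2*p + val <= 10
Before p := 2*val: (val != -1 && val == -4) || 5*val <= 10
Answer: WP = (val != -1 && val == -4) || 5*val <= 10


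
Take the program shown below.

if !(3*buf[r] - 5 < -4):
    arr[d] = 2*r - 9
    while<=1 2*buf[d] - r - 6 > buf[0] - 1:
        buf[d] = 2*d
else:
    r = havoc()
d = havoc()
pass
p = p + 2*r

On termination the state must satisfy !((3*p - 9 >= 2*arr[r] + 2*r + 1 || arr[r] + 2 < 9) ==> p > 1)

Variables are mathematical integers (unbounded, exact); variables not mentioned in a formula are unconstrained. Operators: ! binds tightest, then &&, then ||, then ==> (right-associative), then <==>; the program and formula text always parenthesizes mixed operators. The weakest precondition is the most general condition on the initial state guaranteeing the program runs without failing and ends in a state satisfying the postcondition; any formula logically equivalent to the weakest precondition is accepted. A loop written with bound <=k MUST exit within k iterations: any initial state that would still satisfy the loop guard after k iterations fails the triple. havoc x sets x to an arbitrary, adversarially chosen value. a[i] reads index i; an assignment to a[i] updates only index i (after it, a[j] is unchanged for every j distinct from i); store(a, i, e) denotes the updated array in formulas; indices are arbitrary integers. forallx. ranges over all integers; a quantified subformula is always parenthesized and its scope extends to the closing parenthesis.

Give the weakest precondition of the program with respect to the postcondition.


Working backward. After the program, the postcondition !((3*p - 9 >= 2*arr[r] + 2*r + 1 || arr[r] + 2 < 9) ==> p > 1) must hold; in canonical form it is !((3*p >= 2*arr[r] + 2*r + 10 || arr[r] < 7) ==> p > 1).
Before p := p + 2*r: !((3*p + 4*r >= 2*arr[r] + 10 || arr[r] < 7) ==> p + 2*r > 1)
Before skip: !((3*p + 4*r >= 2*arr[r] + 10 || arr[r] < 7) ==> p + 2*r > 1)
Before havoc d: !((3*p + 4*r >= 2*arr[r] + 10 || arr[r] < 7) ==> p + 2*r > 1)
Then branch requires (2*buf[d] > buf[0] + r + 5 ==> ((!(2*store(buf, d, 2*d)[d] > store(buf, d, 2*d)[0] + r + 5)) && (!((3*p + 4*r >= 2*store(arr, d, 2*r - 9)[r] + 10 || store(arr, d, 2*r - 9)[r] < 7) ==> p + 2*r > 1)))) && ((!(2*buf[d] > buf[0] + r + 5)) ==> (!((3*p + 4*r >= 2*store(arr, d, 2*r - 9)[r] + 10 || store(arr, d, 2*r - 9)[r] < 7) ==> p + 2*r > 1))); else branch requires forall r_1. (!((3*p + 4*r_1 >= 2*arr[r_1] + 10 || arr[r_1] < 7) ==> p + 2*r_1 > 1)).
Before the if: ((!(3*buf[r] < 1)) ==> ((2*buf[d] > buf[0] + r + 5 ==> ((!(2*store(buf, d, 2*d)[d] > store(buf, d, 2*d)[0] + r + 5)) && (!((3*p + 4*r >= 2*store(arr, d, 2*r - 9)[r] + 10 || store(arr, d, 2*r - 9)[r] < 7) ==> p + 2*r > 1)))) && ((!(2*buf[d] > buf[0] + r + 5)) ==> (!((3*p + 4*r >= 2*store(arr, d, 2*r - 9)[r] + 10 || store(arr, d, 2*r - 9)[r] < 7) ==> p + 2*r > 1))))) && (3*buf[r] < 1 ==> (forall r_1. (!((3*p + 4*r_1 >= 2*arr[r_1] + 10 || arr[r_1] < 7) ==> p + 2*r_1 > 1))))
Answer: WP = ((!(3*buf[r] < 1)) ==> ((2*buf[d] > buf[0] + r + 5 ==> ((!(2*store(buf, d, 2*d)[d] > store(buf, d, 2*d)[0] + r + 5)) && (!((3*p + 4*r >= 2*store(arr, d, 2*r - 9)[r] + 10 || store(arr, d, 2*r - 9)[r] < 7) ==> p + 2*r > 1)))) && ((!(2*buf[d] > buf[0] + r + 5)) ==> (!((3*p + 4*r >= 2*store(arr, d, 2*r - 9)[r] + 10 || store(arr, d, 2*r - 9)[r] < 7) ==> p + 2*r > 1))))) && (3*buf[r] < 1 ==> (forall r_1. (!((3*p + 4*r_1 >= 2*arr[r_1] + 10 || arr[r_1] < 7) ==> p + 2*r_1 > 1))))


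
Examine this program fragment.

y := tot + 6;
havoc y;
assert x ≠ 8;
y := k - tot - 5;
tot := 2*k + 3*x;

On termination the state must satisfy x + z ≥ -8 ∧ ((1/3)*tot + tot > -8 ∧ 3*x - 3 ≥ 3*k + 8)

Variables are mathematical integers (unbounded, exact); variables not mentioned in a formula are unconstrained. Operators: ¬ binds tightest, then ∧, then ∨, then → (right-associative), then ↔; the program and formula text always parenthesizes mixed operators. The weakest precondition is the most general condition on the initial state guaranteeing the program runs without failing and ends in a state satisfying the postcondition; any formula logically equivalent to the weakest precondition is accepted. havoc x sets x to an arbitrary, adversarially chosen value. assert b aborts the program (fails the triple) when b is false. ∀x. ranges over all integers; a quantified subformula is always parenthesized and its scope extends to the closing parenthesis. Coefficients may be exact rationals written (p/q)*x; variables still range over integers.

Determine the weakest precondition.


Working backward. After the program, the postcondition x + z ≥ -8 ∧ ((1/3)*tot + tot > -8 ∧ 3*x - 3 ≥ 3*k + 8) must hold; in canonical form it is x + z ≥ -8 ∧ (4/3)*tot > -8 ∧ 3*x ≥ 3*k + 11.
Before tot := 2*k + 3*x: x + z ≥ -8 ∧ (8/3)*k + 4*x > -8 ∧ 3*x ≥ 3*k + 11
Before y := k - tot - 5: x + z ≥ -8 ∧ (8/3)*k + 4*x > -8 ∧ 3*x ≥ 3*k + 11
Before assert x ≠ 8: x ≠ 8 ∧ x + z ≥ -8 ∧ (8/3)*k + 4*x > -8 ∧ 3*x ≥ 3*k + 11
Before havoc y: x ≠ 8 ∧ x + z ≥ -8 ∧ (8/3)*k + 4*x > -8 ∧ 3*x ≥ 3*k + 11
Before y := tot + 6: x ≠ 8 ∧ x + z ≥ -8 ∧ (8/3)*k + 4*x > -8 ∧ 3*x ≥ 3*k + 11
Answer: WP = x ≠ 8 ∧ x + z ≥ -8 ∧ (8/3)*k + 4*x > -8 ∧ 3*x ≥ 3*k + 11


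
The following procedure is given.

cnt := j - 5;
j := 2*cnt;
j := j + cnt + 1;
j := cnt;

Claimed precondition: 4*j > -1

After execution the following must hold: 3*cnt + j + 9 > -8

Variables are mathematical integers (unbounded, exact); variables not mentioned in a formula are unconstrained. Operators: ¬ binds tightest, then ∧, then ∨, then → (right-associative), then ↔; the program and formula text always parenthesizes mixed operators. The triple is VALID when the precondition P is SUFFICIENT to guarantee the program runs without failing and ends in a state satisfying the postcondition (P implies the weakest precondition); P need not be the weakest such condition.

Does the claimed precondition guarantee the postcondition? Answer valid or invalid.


Working backward. After the program, the postcondition 3*cnt + j + 9 > -8 must hold; in canonical form it is 3*cnt + j > -17.
Before j := cnt: 4*cnt > -17
Before j := j + cnt + 1: 4*cnt > -17
Before j := 2*cnt: 4*cnt > -17
Before cnt := j - 5: 4*j > 3
The weakest precondition is 4*j > 3.
Check whether 4*j > -1 implies it.
Countermodel: at the initial state j = 0, the precondition holds but the weakest precondition fails.
Answer: invalid


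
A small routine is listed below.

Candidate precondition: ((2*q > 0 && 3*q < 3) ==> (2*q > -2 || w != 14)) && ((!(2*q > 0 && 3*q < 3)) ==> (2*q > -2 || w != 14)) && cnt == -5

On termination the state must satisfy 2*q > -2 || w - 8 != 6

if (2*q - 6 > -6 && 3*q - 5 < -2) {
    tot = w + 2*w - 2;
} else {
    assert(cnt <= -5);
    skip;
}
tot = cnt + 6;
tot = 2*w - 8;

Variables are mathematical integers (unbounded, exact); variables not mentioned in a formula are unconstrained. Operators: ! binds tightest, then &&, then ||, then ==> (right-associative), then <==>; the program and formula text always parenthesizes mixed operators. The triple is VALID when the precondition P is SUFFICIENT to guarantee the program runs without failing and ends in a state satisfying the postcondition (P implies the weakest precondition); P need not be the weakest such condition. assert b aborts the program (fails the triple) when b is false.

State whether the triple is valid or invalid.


Working backward. After the program, the postcondition 2*q > -2 || w - 8 != 6 must hold; in canonical form it is 2*q > -2 || w != 14.
Before tot := 2*w - 8: 2*q > -2 || w != 14
Before tot := cnt + 6: 2*q > -2 || w != 14
Then branch requires 2*q > -2 || w != 14; else branch requires cnt <= -5 && (2*q > -2 || w != 14).
Before the if: ((2*q > 0 && 3*q < 3) ==> (2*q > -2 || w != 14)) && ((!(2*q > 0 && 3*q < 3)) ==> (cnt <= -5 && (2*q > -2 || w != 14)))
The weakest precondition is ((2*q > 0 && 3*q < 3) ==> (2*q > -2 || w != 14)) && ((!(2*q > 0 && 3*q < 3)) ==> (cnt <= -5 && (2*q > -2 || w != 14))).
Check whether ((2*q > 0 && 3*q < 3) ==> (2*q > -2 || w != 14)) && ((!(2*q > 0 && 3*q < 3)) ==> (2*q > -2 || w != 14)) && cnt == -5 implies it.
Every state satisfying the precondition satisfies the weakest precondition: the implication holds.
Answer: valid


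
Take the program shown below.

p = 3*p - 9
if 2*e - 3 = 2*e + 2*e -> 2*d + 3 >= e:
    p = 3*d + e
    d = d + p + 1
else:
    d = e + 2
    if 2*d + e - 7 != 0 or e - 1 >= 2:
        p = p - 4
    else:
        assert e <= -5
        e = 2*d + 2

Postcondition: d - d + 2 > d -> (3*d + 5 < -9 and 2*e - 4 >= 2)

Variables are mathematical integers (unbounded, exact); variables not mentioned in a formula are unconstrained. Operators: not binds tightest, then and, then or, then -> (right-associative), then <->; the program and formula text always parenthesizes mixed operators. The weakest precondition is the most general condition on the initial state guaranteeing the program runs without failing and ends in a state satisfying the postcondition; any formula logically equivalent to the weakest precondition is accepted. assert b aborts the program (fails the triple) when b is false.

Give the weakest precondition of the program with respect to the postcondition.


Working backward. After the program, the postcondition d - d + 2 > d -> (3*d + 5 < -9 and 2*e - 4 >= 2) must hold; in canonical form it is d < 2 -> (3*d < -14 and 2*e >= 6).
Then branch requires 4*d + e < 1 -> (12*d + 3*e < -17 and 2*e >= 6); else branch requires ((3*e != 3 or e >= 3) -> (e < 0 -> (3*e < -20 and 2*e >= 6))) and ((not (3*e != 3 or e >= 3)) -> (e <= -5 and (e < 0 -> (3*e < -20 and 4*e >= -6)))).
Before the if: ((2*e = -3 -> 2*d >= e - 3) -> (4*d + e < 1 -> (12*d + 3*e < -17 and 2*e >= 6))) and ((not (2*e = -3 -> 2*d >= e - 3)) -> (((3*e != 3 or e >= 3) -> (e < 0 -> (3*e < -20 and 2*e >= 6))) and ((not (3*e != 3 or e >= 3)) -> (e <= -5 and (e < 0 -> (3*e < -20 and 4*e >= -6))))))
Before p := 3*p - 9: ((2*e = -3 -> 2*d >= e - 3) -> (4*d + e < 1 -> (12*d + 3*e < -17 and 2*e >= 6))) and ((not (2*e = -3 -> 2*d >= e - 3)) -> (((3*e != 3 or e >= 3) -> (e < 0 -> (3*e < -20 and 2*e >= 6))) and ((not (3*e != 3 or e >= 3)) -> (e <= -5 and (e < 0 -> (3*e < -20 and 4*e >= -6))))))
Answer: WP = ((2*e = -3 -> 2*d >= e - 3) -> (4*d + e < 1 -> (12*d + 3*e < -17 and 2*e >= 6))) and ((not (2*e = -3 -> 2*d >= e - 3)) -> (((3*e != 3 or e >= 3) -> (e < 0 -> (3*e < -20 and 2*e >= 6))) and ((not (3*e != 3 or e >= 3)) -> (e <= -5 and (e < 0 -> (3*e < -20 and 4*e >= -6))))))


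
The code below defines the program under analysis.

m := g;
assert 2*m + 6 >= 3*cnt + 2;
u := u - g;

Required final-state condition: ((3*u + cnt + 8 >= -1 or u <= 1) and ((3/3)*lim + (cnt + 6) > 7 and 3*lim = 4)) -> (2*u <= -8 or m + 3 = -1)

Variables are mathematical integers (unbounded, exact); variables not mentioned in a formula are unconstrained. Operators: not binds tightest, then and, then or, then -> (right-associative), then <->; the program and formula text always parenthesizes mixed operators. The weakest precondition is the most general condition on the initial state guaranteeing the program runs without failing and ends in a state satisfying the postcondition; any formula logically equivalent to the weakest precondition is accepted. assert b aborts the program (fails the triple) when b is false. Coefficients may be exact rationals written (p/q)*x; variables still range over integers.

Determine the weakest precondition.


Working backward. After the program, the postcondition ((3*u + cnt + 8 >= -1 or u <= 1) and ((3/3)*lim + (cnt + 6) > 7 and 3*lim = 4)) -> (2*u <= -8 or m + 3 = -1) must hold; in canonical form it is ((cnt + 3*u >= -9 or u <= 1) and cnt + lim > 1 and 3*lim = 4) -> (2*u <= -8 or m = -4).
Before u := u - g: ((cnt + 3*u >= 3*g - 9 or u <= g + 1) and cnt + lim > 1 and 3*lim = 4) -> (2*u <= 2*g - 8 or m = -4)
Before assert 2*m + 6 >= 3*cnt + 2: 2*m >= 3*cnt - 4 and (((cnt + 3*u >= 3*g - 9 or u <= g + 1) and cnt + lim > 1 and 3*lim = 4) -> (2*u <= 2*g - 8 or m = -4))
Before m := g: 2*g >= 3*cnt - 4 and (((cnt + 3*u >= 3*g - 9 or u <= g + 1) and cnt + lim > 1 and 3*lim = 4) -> (2*u <= 2*g - 8 or g = -4))
Answer: WP = 2*g >= 3*cnt - 4 and (((cnt + 3*u >= 3*g - 9 or u <= g + 1) and cnt + lim > 1 and 3*lim = 4) -> (2*u <= 2*g - 8 or g = -4))


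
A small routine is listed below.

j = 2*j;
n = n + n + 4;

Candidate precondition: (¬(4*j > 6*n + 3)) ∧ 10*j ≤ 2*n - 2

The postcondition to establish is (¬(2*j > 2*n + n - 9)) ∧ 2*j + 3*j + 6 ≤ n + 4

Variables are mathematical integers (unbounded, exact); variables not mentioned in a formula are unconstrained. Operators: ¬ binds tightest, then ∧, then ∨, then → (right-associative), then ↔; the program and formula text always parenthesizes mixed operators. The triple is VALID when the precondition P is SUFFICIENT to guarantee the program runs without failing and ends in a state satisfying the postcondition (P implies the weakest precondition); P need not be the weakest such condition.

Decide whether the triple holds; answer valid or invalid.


Working backward. After the program, the postcondition (¬(2*j > 2*n + n - 9)) ∧ 2*j + 3*j + 6 ≤ n + 4 must hold; in canonical form it is (¬(2*j > 3*n - 9)) ∧ 5*j ≤ n - 2.
Before n := n + n + 4: (¬(2*j > 6*n + 3)) ∧ 5*j ≤ 2*n + 2
Before j := 2*j: (¬(4*j > 6*n + 3)) ∧ 10*j ≤ 2*n + 2
The weakest precondition is (¬(4*j > 6*n + 3)) ∧ 10*j ≤ 2*n + 2.
Check whether (¬(4*j > 6*n + 3)) ∧ 10*j ≤ 2*n - 2 implies it.
Every state satisfying the precondition satisfies the weakest precondition: the implication holds.
Answer: valid


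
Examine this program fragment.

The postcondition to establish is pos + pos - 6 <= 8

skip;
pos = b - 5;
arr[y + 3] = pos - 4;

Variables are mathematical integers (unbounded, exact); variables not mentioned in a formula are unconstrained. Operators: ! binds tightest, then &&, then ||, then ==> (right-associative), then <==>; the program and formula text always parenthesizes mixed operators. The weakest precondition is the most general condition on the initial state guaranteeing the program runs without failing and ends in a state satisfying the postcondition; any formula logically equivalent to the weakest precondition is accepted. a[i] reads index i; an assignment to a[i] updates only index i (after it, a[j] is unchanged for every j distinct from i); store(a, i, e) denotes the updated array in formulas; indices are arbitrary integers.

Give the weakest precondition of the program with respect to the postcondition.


Working backward. After the program, the postcondition pos + pos - 6 <= 8 must hold; in canonical form it is 2*pos <= 14.
Before arr[y + 3] := pos - 4: 2*pos <= 14
Before pos := b - 5: 2*b <= 24
Before skip: 2*b <= 24
Answer: WP = 2*b <= 24


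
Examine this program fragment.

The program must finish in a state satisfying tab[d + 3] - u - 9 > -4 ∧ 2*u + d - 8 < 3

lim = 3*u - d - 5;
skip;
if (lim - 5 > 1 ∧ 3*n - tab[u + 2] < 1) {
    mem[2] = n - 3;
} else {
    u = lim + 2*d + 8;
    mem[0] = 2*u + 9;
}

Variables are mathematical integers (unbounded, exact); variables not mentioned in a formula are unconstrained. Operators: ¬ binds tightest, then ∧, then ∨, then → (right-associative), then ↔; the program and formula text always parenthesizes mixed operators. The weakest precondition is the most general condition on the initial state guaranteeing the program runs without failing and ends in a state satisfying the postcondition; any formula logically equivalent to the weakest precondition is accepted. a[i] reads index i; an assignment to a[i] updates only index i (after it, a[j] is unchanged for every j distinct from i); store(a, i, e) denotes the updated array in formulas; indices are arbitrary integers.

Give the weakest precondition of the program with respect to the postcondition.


Working backward. After the program, the postcondition tab[d + 3] - u - 9 > -4 ∧ 2*u + d - 8 < 3 must hold; in canonical form it is tab[d + 3] > u + 5 ∧ d + 2*u < 11.
Then branch requires tab[d + 3] > u + 5 ∧ d + 2*u < 11; else branch requires tab[d + 3] > 2*d + lim + 13 ∧ 5*d + 2*lim < -5.
Before the if: ((lim > 6 ∧ 3*n < tab[u + 2] + 1) → (tab[d + 3] > u + 5 ∧ d + 2*u < 11)) ∧ ((¬(lim > 6 ∧ 3*n < tab[u + 2] + 1)) → (tab[d + 3] > 2*d + lim + 13 ∧ 5*d + 2*lim < -5))
Before skip: ((lim > 6 ∧ 3*n < tab[u + 2] + 1) → (tab[d + 3] > u + 5 ∧ d + 2*u < 11)) ∧ ((¬(lim > 6 ∧ 3*n < tab[u + 2] + 1)) → (tab[d + 3] > 2*d + lim + 13 ∧ 5*d + 2*lim < -5))
Before lim := 3*u - d - 5: ((3*u > d + 11 ∧ 3*n < tab[u + 2] + 1) → (tab[d + 3] > u + 5 ∧ d + 2*u < 11)) ∧ ((¬(3*u > d + 11 ∧ 3*n < tab[u + 2] + 1)) → (tab[d + 3] > d + 3*u + 8 ∧ 3*d + 6*u < 5))
Answer: WP = ((3*u > d + 11 ∧ 3*n < tab[u + 2] + 1) → (tab[d + 3] > u + 5 ∧ d + 2*u < 11)) ∧ ((¬(3*u > d + 11 ∧ 3*n < tab[u + 2] + 1)) → (tab[d + 3] > d + 3*u + 8 ∧ 3*d + 6*u < 5))


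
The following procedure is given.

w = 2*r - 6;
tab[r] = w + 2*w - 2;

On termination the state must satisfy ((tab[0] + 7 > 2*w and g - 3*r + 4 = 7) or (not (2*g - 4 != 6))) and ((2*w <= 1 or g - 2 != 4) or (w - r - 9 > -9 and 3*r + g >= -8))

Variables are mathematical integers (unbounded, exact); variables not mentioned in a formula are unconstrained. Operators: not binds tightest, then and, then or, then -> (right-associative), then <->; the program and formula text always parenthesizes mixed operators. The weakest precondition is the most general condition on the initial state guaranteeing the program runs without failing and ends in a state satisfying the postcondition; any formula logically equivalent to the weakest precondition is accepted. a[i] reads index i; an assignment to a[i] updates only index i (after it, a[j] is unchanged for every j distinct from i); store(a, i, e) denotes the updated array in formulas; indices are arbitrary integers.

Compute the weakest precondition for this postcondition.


Working backward. After the program, the postcondition ((tab[0] + 7 > 2*w and g - 3*r + 4 = 7) or (not (2*g - 4 != 6))) and ((2*w <= 1 or g - 2 != 4) or (w - r - 9 > -9 and 3*r + g >= -8)) must hold; in canonical form it is ((tab[0] > 2*w - 7 and g = 3*r + 3) or (not (2*g != 10))) and (2*w <= 1 or g != 6 or (w > r and g + 3*r >= -8)).
Before tab[r] := w + 2*w - 2: ((store(tab, r, 3*w - 2)[0] > 2*w - 7 and g = 3*r + 3) or (not (2*g != 10))) and (2*w <= 1 or g != 6 or (w > r and g + 3*r >= -8))
Before w := 2*r - 6: ((store(tab, r, 6*r - 20)[0] > 4*r - 19 and g = 3*r + 3) or (not (2*g != 10))) and (4*r <= 13 or g != 6 or (r > 6 and g + 3*r >= -8))
Answer: WP = ((store(tab, r, 6*r - 20)[0] > 4*r - 19 and g = 3*r + 3) or (not (2*g != 10))) and (4*r <= 13 or g != 6 or (r > 6 and g + 3*r >= -8))


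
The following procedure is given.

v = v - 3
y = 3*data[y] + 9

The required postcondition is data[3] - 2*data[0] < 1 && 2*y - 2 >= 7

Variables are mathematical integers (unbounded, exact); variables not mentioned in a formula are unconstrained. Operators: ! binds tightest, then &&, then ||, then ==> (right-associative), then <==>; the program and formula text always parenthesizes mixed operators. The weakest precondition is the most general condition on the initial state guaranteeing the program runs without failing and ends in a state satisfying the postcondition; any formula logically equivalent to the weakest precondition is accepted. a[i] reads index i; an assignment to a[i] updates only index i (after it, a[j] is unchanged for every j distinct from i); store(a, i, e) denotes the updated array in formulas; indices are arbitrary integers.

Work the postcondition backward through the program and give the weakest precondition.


Working backward. After the program, the postcondition data[3] - 2*data[0] < 1 && 2*y - 2 >= 7 must hold; in canonical form it is data[3] < 2*data[0] + 1 && 2*y >= 9.
Before y := 3*data[y] + 9: data[3] < 2*data[0] + 1 && 6*data[y] >= -9
Before v := v - 3: data[3] < 2*data[0] + 1 && 6*data[y] >= -9
Answer: WP = data[3] < 2*data[0] + 1 && 6*data[y] >= -9


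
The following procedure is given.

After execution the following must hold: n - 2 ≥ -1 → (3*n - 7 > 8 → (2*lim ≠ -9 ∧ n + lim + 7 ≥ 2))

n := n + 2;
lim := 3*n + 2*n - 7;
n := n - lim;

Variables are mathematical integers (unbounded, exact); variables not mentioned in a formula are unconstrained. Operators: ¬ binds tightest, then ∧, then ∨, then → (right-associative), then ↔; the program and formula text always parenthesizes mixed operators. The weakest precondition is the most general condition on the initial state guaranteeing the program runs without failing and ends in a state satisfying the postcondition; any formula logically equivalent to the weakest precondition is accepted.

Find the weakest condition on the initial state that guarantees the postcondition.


Working backward. After the program, the postcondition n - 2 ≥ -1 → (3*n - 7 > 8 → (2*lim ≠ -9 ∧ n + lim + 7 ≥ 2)) must hold; in canonical form it is n ≥ 1 → (3*n > 15 → (2*lim ≠ -9 ∧ lim + n ≥ -5)).
Before n := n - lim: n ≥ lim + 1 → (3*n > 3*lim + 15 → (2*lim ≠ -9 ∧ n ≥ -5))
Before lim := 3*n + 2*n - 7: 4*n ≤ 6 → (12*n < 6 → (10*n ≠ 5 ∧ n ≥ -5))
Before n := n + 2: 4*n ≤ -2 → (12*n < -18 → (10*n ≠ -15 ∧ n ≥ -7))
Answer: WP = 4*n ≤ -2 → (12*n < -18 → (10*n ≠ -15 ∧ n ≥ -7))


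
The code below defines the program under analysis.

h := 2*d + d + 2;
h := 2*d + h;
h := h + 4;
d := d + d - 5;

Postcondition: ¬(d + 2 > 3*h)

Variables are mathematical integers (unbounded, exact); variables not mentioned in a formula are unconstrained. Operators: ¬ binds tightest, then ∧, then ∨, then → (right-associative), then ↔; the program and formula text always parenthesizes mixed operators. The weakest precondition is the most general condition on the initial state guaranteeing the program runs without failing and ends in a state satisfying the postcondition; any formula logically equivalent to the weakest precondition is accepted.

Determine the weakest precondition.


Working backward. After the program, the postcondition ¬(d + 2 > 3*h) must hold; in canonical form it is ¬(d > 3*h - 2).
Before d := d + d - 5: ¬(2*d > 3*h + 3)
Before h := h + 4: ¬(2*d > 3*h + 15)
Before h := 2*d + h: ¬(4*d + 3*h < -15)
Before h := 2*d + d + 2: ¬(13*d < -21)
Answer: WP = ¬(13*d < -21)


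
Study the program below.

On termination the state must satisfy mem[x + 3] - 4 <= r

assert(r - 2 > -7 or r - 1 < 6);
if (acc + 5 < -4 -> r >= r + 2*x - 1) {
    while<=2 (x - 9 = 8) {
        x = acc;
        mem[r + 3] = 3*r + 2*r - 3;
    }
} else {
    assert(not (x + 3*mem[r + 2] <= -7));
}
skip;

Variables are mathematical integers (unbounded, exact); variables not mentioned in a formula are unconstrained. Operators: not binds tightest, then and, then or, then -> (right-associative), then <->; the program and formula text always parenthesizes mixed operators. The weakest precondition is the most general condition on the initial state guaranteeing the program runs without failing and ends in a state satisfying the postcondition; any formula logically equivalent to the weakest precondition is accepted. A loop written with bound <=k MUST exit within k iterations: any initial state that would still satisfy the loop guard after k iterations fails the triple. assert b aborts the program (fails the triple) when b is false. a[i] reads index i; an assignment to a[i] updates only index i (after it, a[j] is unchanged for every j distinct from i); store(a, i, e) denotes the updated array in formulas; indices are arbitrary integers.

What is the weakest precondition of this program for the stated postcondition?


Working backward. After the program, the postcondition mem[x + 3] - 4 <= r must hold; in canonical form it is mem[x + 3] <= r + 4.
Before skip: mem[x + 3] <= r + 4
Then branch requires (x = 17 -> ((acc = 17 -> ((not (acc = 17)) and store(store(mem, r + 3, 5*r - 3), r + 3, 5*r - 3)[acc + 3] <= r + 4)) and ((not (acc = 17)) -> store(mem, r + 3, 5*r - 3)[acc + 3] <= r + 4))) and ((not (x = 17)) -> mem[x + 3] <= r + 4); else branch requires (not (3*mem[r + 2] + x <= -7)) and mem[x + 3] <= r + 4.
Before the if: ((acc < -9 -> 2*x <= 1) -> ((x = 17 -> ((acc = 17 -> ((not (acc = 17)) and store(store(mem, r + 3, 5*r - 3), r + 3, 5*r - 3)[acc + 3] <= r + 4)) and ((not (acc = 17)) -> store(mem, r + 3, 5*r - 3)[acc + 3] <= r + 4))) and ((not (x = 17)) -> mem[x + 3] <= r + 4))) and ((not (acc < -9 -> 2*x <= 1)) -> ((not (3*mem[r + 2] + x <= -7)) and mem[x + 3] <= r + 4))
Before assert r - 2 > -7 or r - 1 < 6: (r > -5 or r < 7) and ((acc < -9 -> 2*x <= 1) -> ((x = 17 -> ((acc = 17 -> ((not (acc = 17)) and store(store(mem, r + 3, 5*r - 3), r + 3, 5*r - 3)[acc + 3] <= r + 4)) and ((not (acc = 17)) -> store(mem, r + 3, 5*r - 3)[acc + 3] <= r + 4))) and ((not (x = 17)) -> mem[x + 3] <= r + 4))) and ((not (acc < -9 -> 2*x <= 1)) -> ((not (3*mem[r + 2] + x <= -7)) and mem[x + 3] <= r + 4))
Answer: WP = (r > -5 or r < 7) and ((acc < -9 -> 2*x <= 1) -> ((x = 17 -> ((acc = 17 -> ((not (acc = 17)) and store(store(mem, r + 3, 5*r - 3), r + 3, 5*r - 3)[acc + 3] <= r + 4)) and ((not (acc = 17)) -> store(mem, r + 3, 5*r - 3)[acc + 3] <= r + 4))) and ((not (x = 17)) -> mem[x + 3] <= r + 4))) and ((not (acc < -9 -> 2*x <= 1)) -> ((not (3*mem[r + 2] + x <= -7)) and mem[x + 3] <= r + 4))


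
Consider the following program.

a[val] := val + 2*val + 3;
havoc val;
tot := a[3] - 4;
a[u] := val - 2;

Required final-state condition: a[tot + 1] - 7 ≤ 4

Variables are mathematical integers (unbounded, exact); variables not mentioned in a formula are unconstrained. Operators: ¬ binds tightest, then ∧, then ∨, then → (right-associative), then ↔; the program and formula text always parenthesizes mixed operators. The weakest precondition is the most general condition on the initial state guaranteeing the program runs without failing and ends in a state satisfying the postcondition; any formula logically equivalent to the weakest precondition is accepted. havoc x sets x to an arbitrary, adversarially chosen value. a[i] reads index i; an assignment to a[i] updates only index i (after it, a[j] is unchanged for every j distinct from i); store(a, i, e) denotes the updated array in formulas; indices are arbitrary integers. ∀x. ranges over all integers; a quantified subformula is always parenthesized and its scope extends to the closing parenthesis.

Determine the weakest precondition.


Working backward. After the program, the postcondition a[tot + 1] - 7 ≤ 4 must hold; in canonical form it is a[tot + 1] ≤ 11.
Before a[u] := val - 2: store(a, u, val - 2)[tot + 1] ≤ 11
Before tot := a[3] - 4: store(a, u, val - 2)[a[3] - 3] ≤ 11
Before havoc val: ∀val_1. store(a, u, val_1 - 2)[a[3] - 3] ≤ 11
Before a[val] := val + 2*val + 3: ∀val_1. store(store(a, val, 3*val + 3), u, val_1 - 2)[store(a, val, 3*val + 3)[3] - 3] ≤ 11
Answer: WP = ∀val_1. store(store(a, val, 3*val + 3), u, val_1 - 2)[store(a, val, 3*val + 3)[3] - 3] ≤ 11


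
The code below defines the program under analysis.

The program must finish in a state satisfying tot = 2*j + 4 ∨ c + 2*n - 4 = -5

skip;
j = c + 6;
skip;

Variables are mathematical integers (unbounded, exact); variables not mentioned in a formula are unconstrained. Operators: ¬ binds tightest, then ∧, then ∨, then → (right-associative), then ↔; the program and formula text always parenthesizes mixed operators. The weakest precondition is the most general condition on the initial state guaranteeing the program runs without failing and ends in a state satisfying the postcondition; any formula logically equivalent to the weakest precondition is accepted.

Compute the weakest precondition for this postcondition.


Working backward. After the program, the postcondition tot = 2*j + 4 ∨ c + 2*n - 4 = -5 must hold; in canonical form it is tot = 2*j + 4 ∨ c + 2*n = -1.
Before skip: tot = 2*j + 4 ∨ c + 2*n = -1
Before j := c + 6: tot = 2*c + 16 ∨ c + 2*n = -1
Before skip: tot = 2*c + 16 ∨ c + 2*n = -1
Answer: WP = tot = 2*c + 16 ∨ c + 2*n = -1


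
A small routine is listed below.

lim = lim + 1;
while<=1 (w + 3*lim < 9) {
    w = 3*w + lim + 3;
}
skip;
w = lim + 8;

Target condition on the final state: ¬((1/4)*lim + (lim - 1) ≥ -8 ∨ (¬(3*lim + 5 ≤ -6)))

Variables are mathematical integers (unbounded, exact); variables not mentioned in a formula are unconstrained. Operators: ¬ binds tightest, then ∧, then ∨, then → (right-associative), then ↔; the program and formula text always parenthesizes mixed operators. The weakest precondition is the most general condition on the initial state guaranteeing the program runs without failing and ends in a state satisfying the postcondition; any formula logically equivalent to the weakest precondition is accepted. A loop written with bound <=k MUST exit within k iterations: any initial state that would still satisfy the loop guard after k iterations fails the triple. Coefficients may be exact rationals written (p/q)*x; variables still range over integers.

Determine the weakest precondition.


Working backward. After the program, the postcondition ¬((1/4)*lim + (lim - 1) ≥ -8 ∨ (¬(3*lim + 5 ≤ -6))) must hold; in canonical form it is ¬((5/4)*lim ≥ -7 ∨ (¬(3*lim ≤ -11))).
Before w := lim + 8: ¬((5/4)*lim ≥ -7 ∨ (¬(3*lim ≤ -11)))
Before skip: ¬((5/4)*lim ≥ -7 ∨ (¬(3*lim ≤ -11)))
Before the loop (bound <=1), unroll the exhaustion recursion (WP_0 = exit-now case; WP_j = one more guarded iteration, up to j = 1):
  WP_0: (¬(3*lim + w < 9)) ∧ (¬((5/4)*lim ≥ -7 ∨ (¬(3*lim ≤ -11))))
  WP_1: (3*lim + w < 9 → ((¬(4*lim + 3*w < 6)) ∧ (¬((5/4)*lim ≥ -7 ∨ (¬(3*lim ≤ -11)))))) ∧ ((¬(3*lim + w < 9)) → (¬((5/4)*lim ≥ -7 ∨ (¬(3*lim ≤ -11)))))
So before the loop: (3*lim + w < 9 → ((¬(4*lim + 3*w < 6)) ∧ (¬((5/4)*lim ≥ -7 ∨ (¬(3*lim ≤ -11)))))) ∧ ((¬(3*lim + w < 9)) → (¬((5/4)*lim ≥ -7 ∨ (¬(3*lim ≤ -11)))))
Before lim := lim + 1: (3*lim + w < 6 → ((¬(4*lim + 3*w < 2)) ∧ (¬((5/4)*lim ≥ -33/4 ∨ (¬(3*lim ≤ -14)))))) ∧ ((¬(3*lim + w < 6)) → (¬((5/4)*lim ≥ -33/4 ∨ (¬(3*lim ≤ -14)))))
Answer: WP = (3*lim + w < 6 → ((¬(4*lim + 3*w < 2)) ∧ (¬((5/4)*lim ≥ -33/4 ∨ (¬(3*lim ≤ -14)))))) ∧ ((¬(3*lim + w < 6)) → (¬((5/4)*lim ≥ -33/4 ∨ (¬(3*lim ≤ -14)))))


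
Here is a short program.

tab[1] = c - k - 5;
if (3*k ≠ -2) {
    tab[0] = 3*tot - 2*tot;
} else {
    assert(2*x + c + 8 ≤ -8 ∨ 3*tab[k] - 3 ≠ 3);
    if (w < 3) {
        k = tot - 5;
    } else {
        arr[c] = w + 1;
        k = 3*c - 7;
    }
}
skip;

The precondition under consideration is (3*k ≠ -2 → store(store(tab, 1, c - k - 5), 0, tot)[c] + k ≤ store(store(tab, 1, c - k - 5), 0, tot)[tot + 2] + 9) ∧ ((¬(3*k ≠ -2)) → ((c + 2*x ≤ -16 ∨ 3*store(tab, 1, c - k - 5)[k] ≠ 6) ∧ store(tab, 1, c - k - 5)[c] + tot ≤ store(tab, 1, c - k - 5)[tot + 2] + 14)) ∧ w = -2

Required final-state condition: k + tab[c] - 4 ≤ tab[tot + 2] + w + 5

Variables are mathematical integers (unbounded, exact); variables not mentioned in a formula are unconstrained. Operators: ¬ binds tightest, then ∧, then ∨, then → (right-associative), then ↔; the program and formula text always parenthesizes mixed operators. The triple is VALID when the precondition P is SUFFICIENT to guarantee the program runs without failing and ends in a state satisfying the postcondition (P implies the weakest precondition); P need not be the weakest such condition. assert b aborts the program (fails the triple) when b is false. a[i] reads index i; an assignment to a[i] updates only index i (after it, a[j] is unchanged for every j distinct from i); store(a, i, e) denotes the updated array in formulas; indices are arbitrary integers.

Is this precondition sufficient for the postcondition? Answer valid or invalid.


Working backward. After the program, the postcondition k + tab[c] - 4 ≤ tab[tot + 2] + w + 5 must hold; in canonical form it is tab[c] + k ≤ tab[tot + 2] + w + 9.
Before skip: tab[c] + k ≤ tab[tot + 2] + w + 9
Then branch requires store(tab, 0, tot)[c] + k ≤ store(tab, 0, tot)[tot + 2] + w + 9; else branch requires (c + 2*x ≤ -16 ∨ 3*tab[k] ≠ 6) ∧ (w < 3 → tab[c] + tot ≤ tab[tot + 2] + w + 14) ∧ ((¬(w < 3)) → tab[c] + 3*c ≤ tab[tot + 2] + w + 16).
Before the if: (3*k ≠ -2 → store(tab, 0, tot)[c] + k ≤ store(tab, 0, tot)[tot + 2] + w + 9) ∧ ((¬(3*k ≠ -2)) → ((c + 2*x ≤ -16 ∨ 3*tab[k] ≠ 6) ∧ (w < 3 → tab[c] + tot ≤ tab[tot + 2] + w + 14) ∧ ((¬(w < 3)) → tab[c] + 3*c ≤ tab[tot + 2] + w + 16)))
Before tab[1] := c - k - 5: (3*k ≠ -2 → store(store(tab, 1, c - k - 5), 0, tot)[c] + k ≤ store(store(tab, 1, c - k - 5), 0, tot)[tot + 2] + w + 9) ∧ ((¬(3*k ≠ -2)) → ((c + 2*x ≤ -16 ∨ 3*store(tab, 1, c - k - 5)[k] ≠ 6) ∧ (w < 3 → store(tab, 1, c - k - 5)[c] + tot ≤ store(tab, 1, c - k - 5)[tot + 2] + w + 14) ∧ ((¬(w < 3)) → store(tab, 1, c - k - 5)[c] + 3*c ≤ store(tab, 1, c - k - 5)[tot + 2] + w + 16)))
The weakest precondition is (3*k ≠ -2 → store(store(tab, 1, c - k - 5), 0, tot)[c] + k ≤ store(store(tab, 1, c - k - 5), 0, tot)[tot + 2] + w + 9) ∧ ((¬(3*k ≠ -2)) → ((c + 2*x ≤ -16 ∨ 3*store(tab, 1, c - k - 5)[k] ≠ 6) ∧ (w < 3 → store(tab, 1, c - k - 5)[c] + tot ≤ store(tab, 1, c - k - 5)[tot + 2] + w + 14) ∧ ((¬(w < 3)) → store(tab, 1, c - k - 5)[c] + 3*c ≤ store(tab, 1, c - k - 5)[tot + 2] + w + 16))).
Check whether (3*k ≠ -2 → store(store(tab, 1, c - k - 5), 0, tot)[c] + k ≤ store(store(tab, 1, c - k - 5), 0, tot)[tot + 2] + 9) ∧ ((¬(3*k ≠ -2)) → ((c + 2*x ≤ -16 ∨ 3*store(tab, 1, c - k - 5)[k] ≠ 6) ∧ store(tab, 1, c - k - 5)[c] + tot ≤ store(tab, 1, c - k - 5)[tot + 2] + 14)) ∧ w = -2 implies it.
Countermodel: at the initial state c = -1, k = 0, tab = {[-1] = 2, [0] = 3, [1] = 3, elsewhere 3}, tot = -1, w = -2, x = 0, the precondition holds but the weakest precondition fails.
Answer: invalid


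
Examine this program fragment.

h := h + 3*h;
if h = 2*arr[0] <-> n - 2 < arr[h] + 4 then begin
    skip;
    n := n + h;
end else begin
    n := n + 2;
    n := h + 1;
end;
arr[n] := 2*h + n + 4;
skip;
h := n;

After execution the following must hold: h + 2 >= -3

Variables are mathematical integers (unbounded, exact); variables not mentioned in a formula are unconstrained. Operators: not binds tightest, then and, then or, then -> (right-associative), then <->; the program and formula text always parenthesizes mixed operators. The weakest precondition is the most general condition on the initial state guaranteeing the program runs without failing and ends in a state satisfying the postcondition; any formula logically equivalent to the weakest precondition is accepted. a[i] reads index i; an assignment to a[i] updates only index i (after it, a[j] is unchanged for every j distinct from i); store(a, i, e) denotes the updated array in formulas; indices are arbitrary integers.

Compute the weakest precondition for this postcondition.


Working backward. After the program, the postcondition h + 2 >= -3 must hold; in canonical form it is h >= -5.
Before h := n: n >= -5
Before skip: n >= -5
Before arr[n] := 2*h + n + 4: n >= -5
Then branch requires h + n >= -5; else branch requires h >= -6.
Before the if: ((h = 2*arr[0] <-> n < arr[h] + 6) -> h + n >= -5) and ((not (h = 2*arr[0] <-> n < arr[h] + 6)) -> h >= -6)
Before h := h + 3*h: ((4*h = 2*arr[0] <-> n < arr[4*h] + 6) -> 4*h + n >= -5) and ((not (4*h = 2*arr[0] <-> n < arr[4*h] + 6)) -> 4*h >= -6)
Answer: WP = ((4*h = 2*arr[0] <-> n < arr[4*h] + 6) -> 4*h + n >= -5) and ((not (4*h = 2*arr[0] <-> n < arr[4*h] + 6)) -> 4*h >= -6)


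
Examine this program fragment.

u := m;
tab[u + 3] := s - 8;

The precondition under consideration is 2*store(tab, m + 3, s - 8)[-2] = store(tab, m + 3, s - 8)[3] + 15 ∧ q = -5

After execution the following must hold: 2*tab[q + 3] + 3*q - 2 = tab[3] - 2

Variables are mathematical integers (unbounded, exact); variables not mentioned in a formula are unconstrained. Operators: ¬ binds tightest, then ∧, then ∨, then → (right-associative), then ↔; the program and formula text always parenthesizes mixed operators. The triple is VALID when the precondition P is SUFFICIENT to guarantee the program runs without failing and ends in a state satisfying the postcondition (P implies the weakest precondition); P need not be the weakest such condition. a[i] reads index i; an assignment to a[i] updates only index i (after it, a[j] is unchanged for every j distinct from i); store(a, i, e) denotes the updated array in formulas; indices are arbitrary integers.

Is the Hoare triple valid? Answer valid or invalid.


Working backward. After the program, the postcondition 2*tab[q + 3] + 3*q - 2 = tab[3] - 2 must hold; in canonical form it is 2*tab[q + 3] + 3*q = tab[3].
Before tab[u + 3] := s - 8: 2*store(tab, u + 3, s - 8)[q + 3] + 3*q = store(tab, u + 3, s - 8)[3]
Before u := m: 2*store(tab, m + 3, s - 8)[q + 3] + 3*q = store(tab, m + 3, s - 8)[3]
The weakest precondition is 2*store(tab, m + 3, s - 8)[q + 3] + 3*q = store(tab, m + 3, s - 8)[3].
Check whether 2*store(tab, m + 3, s - 8)[-2] = store(tab, m + 3, s - 8)[3] + 15 ∧ q = -5 implies it.
Every state satisfying the precondition satisfies the weakest precondition: the implication holds.
Answer: valid
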